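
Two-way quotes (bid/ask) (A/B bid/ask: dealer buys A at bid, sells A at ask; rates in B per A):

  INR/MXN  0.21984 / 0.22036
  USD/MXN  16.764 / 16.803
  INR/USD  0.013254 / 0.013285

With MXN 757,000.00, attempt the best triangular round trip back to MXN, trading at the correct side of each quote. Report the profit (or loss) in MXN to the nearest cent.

Net profit: MXN 6,286.77

Best loop MXN → INR → USD → MXN:
MXN 757,000.00 ÷ 0.22036 (buy INR at ask) = INR 3,435,287.71
INR 3,435,287.71 × 0.013254 (sell INR at bid) = USD 45,531.30
USD 45,531.30 × 16.764 (sell USD at bid) = MXN 763,286.77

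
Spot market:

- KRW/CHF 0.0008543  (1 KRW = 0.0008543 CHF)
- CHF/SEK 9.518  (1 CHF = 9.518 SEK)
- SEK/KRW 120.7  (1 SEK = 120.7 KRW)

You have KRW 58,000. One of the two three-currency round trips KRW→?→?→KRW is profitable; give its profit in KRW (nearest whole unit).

Profit: KRW 1,097

Profitable loop is KRW → SEK → CHF → KRW:
KRW 58,000 ÷ 120.7 = SEK 480.53
SEK 480.53 ÷ 9.518 = CHF 50.49
CHF 50.49 ÷ 0.0008543 = KRW 59,097
Profit = KRW 59,097 − KRW 58,000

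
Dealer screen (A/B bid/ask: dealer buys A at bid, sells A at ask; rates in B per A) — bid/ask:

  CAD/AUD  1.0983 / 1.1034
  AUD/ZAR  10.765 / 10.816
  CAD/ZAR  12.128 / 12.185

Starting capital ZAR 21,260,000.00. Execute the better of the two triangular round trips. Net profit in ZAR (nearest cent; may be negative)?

Net profit: ZAR 344,926.35

Best loop ZAR → AUD → CAD → ZAR:
ZAR 21,260,000.00 ÷ 10.816 (buy AUD at ask) = AUD 1,965,606.51
AUD 1,965,606.51 ÷ 1.1034 (buy CAD at ask) = CAD 1,781,408.84
CAD 1,781,408.84 × 12.128 (sell CAD at bid) = ZAR 21,604,926.35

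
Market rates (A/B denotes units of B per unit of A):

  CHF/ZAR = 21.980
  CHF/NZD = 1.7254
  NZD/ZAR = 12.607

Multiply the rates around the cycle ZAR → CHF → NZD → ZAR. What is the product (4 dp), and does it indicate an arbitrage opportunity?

0.9896 (arbitrage exists)

Around ZAR → CHF → NZD → ZAR: 1 ÷ 21.980 × 1.7254 × 12.607 = 0.989632
Product < 1; profitable direction is ZAR → NZD → CHF → ZAR.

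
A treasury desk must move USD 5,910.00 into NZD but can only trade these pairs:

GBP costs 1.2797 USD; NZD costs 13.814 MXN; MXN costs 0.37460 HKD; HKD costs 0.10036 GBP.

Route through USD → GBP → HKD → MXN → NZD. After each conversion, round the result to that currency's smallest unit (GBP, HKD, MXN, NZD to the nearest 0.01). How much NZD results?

USD 5,910.00 ÷ 1.2797 = GBP 4,618.27
GBP 4,618.27 ÷ 0.10036 = HKD 46,017.04
HKD 46,017.04 ÷ 0.37460 = MXN 122,843.14
MXN 122,843.14 ÷ 13.814 = NZD 8,892.66

NZD 8,892.66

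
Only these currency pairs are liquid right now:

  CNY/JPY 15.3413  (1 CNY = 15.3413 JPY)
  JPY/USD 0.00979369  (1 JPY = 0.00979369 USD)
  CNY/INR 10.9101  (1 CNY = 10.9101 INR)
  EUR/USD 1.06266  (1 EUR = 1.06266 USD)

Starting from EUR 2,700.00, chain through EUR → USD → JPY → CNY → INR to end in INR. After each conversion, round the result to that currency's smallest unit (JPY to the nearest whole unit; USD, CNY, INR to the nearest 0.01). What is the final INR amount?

EUR 2,700.00 × 1.06266 = USD 2,869.18
USD 2,869.18 ÷ 0.00979369 = JPY 292,962
JPY 292,962 ÷ 15.3413 = CNY 19,096.30
CNY 19,096.30 × 10.9101 = INR 208,342.54

INR 208,342.54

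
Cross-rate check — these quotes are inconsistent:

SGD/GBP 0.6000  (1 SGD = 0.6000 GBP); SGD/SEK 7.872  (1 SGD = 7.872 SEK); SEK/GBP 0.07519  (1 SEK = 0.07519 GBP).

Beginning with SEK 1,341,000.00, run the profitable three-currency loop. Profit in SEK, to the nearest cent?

Profit: SEK 18,361.16

Profitable loop is SEK → SGD → GBP → SEK:
SEK 1,341,000.00 ÷ 7.872 = SGD 170,350.61
SGD 170,350.61 × 0.6000 = GBP 102,210.37
GBP 102,210.37 ÷ 0.07519 = SEK 1,359,361.16
Profit = SEK 1,359,361.16 − SEK 1,341,000.00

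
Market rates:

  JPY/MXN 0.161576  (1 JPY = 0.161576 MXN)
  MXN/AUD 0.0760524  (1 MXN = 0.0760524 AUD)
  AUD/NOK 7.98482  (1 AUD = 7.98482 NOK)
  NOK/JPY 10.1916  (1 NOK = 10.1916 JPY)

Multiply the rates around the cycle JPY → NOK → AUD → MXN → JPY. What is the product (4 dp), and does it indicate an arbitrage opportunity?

1.0000 (no arbitrage)

Around JPY → NOK → AUD → MXN → JPY: 1 ÷ 10.1916 ÷ 7.98482 ÷ 0.0760524 ÷ 0.161576 = 1.000006
Product ≈ 1 (deviation 0.001%, within rounding noise).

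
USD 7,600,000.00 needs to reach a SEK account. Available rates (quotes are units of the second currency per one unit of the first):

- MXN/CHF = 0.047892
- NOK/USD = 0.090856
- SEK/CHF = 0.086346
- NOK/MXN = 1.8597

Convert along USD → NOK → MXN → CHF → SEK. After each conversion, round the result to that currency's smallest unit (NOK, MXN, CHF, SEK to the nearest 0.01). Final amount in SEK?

USD 7,600,000.00 ÷ 0.090856 = NOK 83,648,850.93
NOK 83,648,850.93 × 1.8597 = MXN 155,561,768.07
MXN 155,561,768.07 × 0.047892 = CHF 7,450,164.20
CHF 7,450,164.20 ÷ 0.086346 = SEK 86,282,678.99

SEK 86,282,678.99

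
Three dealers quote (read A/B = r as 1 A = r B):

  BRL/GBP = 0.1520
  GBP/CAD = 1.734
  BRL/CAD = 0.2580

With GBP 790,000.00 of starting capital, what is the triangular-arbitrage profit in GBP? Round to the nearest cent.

Profit: GBP 17,049.30

Profitable loop is GBP → CAD → BRL → GBP:
GBP 790,000.00 × 1.734 = CAD 1,369,860.00
CAD 1,369,860.00 ÷ 0.2580 = BRL 5,309,534.88
BRL 5,309,534.88 × 0.1520 = GBP 807,049.30
Profit = GBP 807,049.30 − GBP 790,000.00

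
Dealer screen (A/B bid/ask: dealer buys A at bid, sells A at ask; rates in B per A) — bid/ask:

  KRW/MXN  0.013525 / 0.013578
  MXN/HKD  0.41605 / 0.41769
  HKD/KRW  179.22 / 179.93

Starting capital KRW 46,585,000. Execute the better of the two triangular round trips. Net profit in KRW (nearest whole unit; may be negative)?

Net profit: KRW 395,255

Best loop KRW → MXN → HKD → KRW:
KRW 46,585,000 × 0.013525 (sell KRW at bid) = MXN 630,062.12
MXN 630,062.12 × 0.41605 (sell MXN at bid) = HKD 262,137.35
HKD 262,137.35 × 179.22 (sell HKD at bid) = KRW 46,980,255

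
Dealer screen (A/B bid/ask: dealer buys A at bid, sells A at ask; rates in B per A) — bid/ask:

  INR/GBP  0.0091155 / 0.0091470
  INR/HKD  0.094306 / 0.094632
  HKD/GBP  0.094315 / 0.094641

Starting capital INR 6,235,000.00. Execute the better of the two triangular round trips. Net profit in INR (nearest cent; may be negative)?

Net profit: INR 110,993.37

Best loop INR → GBP → HKD → INR:
INR 6,235,000.00 × 0.0091155 (sell INR at bid) = GBP 56,835.14
GBP 56,835.14 ÷ 0.094641 (buy HKD at ask) = HKD 600,534.04
HKD 600,534.04 ÷ 0.094632 (buy INR at ask) = INR 6,345,993.37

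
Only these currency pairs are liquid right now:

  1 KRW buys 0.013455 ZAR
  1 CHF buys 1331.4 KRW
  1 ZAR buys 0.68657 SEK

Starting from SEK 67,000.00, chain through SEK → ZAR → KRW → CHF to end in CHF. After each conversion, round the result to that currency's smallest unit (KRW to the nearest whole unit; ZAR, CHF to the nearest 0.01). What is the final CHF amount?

CHF 5,447.51

SEK 67,000.00 ÷ 0.68657 = ZAR 97,586.55
ZAR 97,586.55 ÷ 0.013455 = KRW 7,252,809
KRW 7,252,809 ÷ 1331.4 = CHF 5,447.51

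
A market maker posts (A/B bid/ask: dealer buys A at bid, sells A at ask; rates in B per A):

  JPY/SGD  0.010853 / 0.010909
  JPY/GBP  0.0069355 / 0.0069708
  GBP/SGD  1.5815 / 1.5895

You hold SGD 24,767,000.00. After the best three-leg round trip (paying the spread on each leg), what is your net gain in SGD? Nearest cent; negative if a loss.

Best loop SGD → JPY → GBP → SGD:
SGD 24,767,000.00 ÷ 0.010909 (buy JPY at ask) = JPY 2,270,327,253
JPY 2,270,327,253 × 0.0069355 (sell JPY at bid) = GBP 15,745,854.66
GBP 15,745,854.66 × 1.5815 (sell GBP at bid) = SGD 24,902,069.15

Net profit: SGD 135,069.15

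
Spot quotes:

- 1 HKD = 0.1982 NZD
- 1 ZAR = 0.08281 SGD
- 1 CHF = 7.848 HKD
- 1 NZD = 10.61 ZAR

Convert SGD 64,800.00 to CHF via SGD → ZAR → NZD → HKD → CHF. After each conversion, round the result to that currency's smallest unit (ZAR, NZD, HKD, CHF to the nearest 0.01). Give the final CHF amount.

SGD 64,800.00 ÷ 0.08281 = ZAR 782,514.19
ZAR 782,514.19 ÷ 10.61 = NZD 73,752.52
NZD 73,752.52 ÷ 0.1982 = HKD 372,111.60
HKD 372,111.60 ÷ 7.848 = CHF 47,414.83

CHF 47,414.83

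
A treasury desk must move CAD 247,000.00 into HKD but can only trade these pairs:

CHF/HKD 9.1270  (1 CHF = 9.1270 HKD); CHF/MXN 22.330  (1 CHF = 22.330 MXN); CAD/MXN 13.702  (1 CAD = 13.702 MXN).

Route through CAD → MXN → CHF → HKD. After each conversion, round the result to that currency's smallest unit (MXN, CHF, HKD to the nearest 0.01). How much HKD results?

HKD 1,383,312.31

CAD 247,000.00 × 13.702 = MXN 3,384,394.00
MXN 3,384,394.00 ÷ 22.330 = CHF 151,562.65
CHF 151,562.65 × 9.1270 = HKD 1,383,312.31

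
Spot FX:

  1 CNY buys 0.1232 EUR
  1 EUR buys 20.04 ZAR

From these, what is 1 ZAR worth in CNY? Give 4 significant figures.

1 ZAR ÷ 20.04 = 0.0499002 EUR
0.0499002 EUR ÷ 0.1232 = 0.405034 CNY

ZAR/CNY = 0.4050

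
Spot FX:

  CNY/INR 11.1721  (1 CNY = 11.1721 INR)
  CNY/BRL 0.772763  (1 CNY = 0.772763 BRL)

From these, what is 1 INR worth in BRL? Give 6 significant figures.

INR/BRL = 0.0691690

1 INR ÷ 11.1721 = 0.0895087 CNY
0.0895087 CNY × 0.772763 = 0.069169 BRL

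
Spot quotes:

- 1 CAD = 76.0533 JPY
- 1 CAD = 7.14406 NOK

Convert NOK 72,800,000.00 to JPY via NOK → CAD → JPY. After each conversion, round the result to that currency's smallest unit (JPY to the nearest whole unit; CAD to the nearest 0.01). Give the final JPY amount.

JPY 775,004,723

NOK 72,800,000.00 ÷ 7.14406 = CAD 10,190,283.96
CAD 10,190,283.96 × 76.0533 = JPY 775,004,723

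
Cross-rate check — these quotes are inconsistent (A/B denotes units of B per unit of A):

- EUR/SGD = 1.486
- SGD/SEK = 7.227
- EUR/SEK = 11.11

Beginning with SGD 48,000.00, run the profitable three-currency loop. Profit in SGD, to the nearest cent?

Profitable loop is SGD → EUR → SEK → SGD:
SGD 48,000.00 ÷ 1.486 = EUR 32,301.48
EUR 32,301.48 × 11.11 = SEK 358,869.45
SEK 358,869.45 ÷ 7.227 = SGD 49,656.77
Profit = SGD 49,656.77 − SGD 48,000.00

Profit: SGD 1,656.77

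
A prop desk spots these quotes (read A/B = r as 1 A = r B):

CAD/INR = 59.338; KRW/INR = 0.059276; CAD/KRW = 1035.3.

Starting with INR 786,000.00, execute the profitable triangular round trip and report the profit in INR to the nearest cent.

Profitable loop is INR → CAD → KRW → INR:
INR 786,000.00 ÷ 59.338 = CAD 13,246.15
CAD 13,246.15 × 1035.3 = KRW 13,713,738
KRW 13,713,738 × 0.059276 = INR 812,895.55
Profit = INR 812,895.55 − INR 786,000.00

Profit: INR 26,895.55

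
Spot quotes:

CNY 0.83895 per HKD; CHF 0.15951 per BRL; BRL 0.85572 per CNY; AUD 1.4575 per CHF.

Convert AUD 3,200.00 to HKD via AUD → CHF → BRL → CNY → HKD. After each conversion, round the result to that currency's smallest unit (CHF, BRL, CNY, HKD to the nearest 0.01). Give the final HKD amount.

HKD 19,172.81

AUD 3,200.00 ÷ 1.4575 = CHF 2,195.54
CHF 2,195.54 ÷ 0.15951 = BRL 13,764.28
BRL 13,764.28 ÷ 0.85572 = CNY 16,085.03
CNY 16,085.03 ÷ 0.83895 = HKD 19,172.81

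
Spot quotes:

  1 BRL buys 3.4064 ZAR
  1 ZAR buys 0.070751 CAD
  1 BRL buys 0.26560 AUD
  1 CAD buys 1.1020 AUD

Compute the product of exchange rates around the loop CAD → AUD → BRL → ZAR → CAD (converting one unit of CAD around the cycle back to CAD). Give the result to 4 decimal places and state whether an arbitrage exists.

Around CAD → AUD → BRL → ZAR → CAD: 1 × 1.1020 ÷ 0.26560 × 3.4064 × 0.070751 = 0.999958
Product ≈ 1 (deviation 0.004%, within rounding noise).

1.0000 (no arbitrage)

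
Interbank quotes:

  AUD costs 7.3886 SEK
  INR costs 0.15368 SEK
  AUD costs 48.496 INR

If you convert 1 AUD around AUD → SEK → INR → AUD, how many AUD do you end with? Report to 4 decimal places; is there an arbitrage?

Around AUD → SEK → INR → AUD: 1 × 7.3886 ÷ 0.15368 ÷ 48.496 = 0.991377
Product < 1; profitable direction is AUD → INR → SEK → AUD.

0.9914 (arbitrage exists)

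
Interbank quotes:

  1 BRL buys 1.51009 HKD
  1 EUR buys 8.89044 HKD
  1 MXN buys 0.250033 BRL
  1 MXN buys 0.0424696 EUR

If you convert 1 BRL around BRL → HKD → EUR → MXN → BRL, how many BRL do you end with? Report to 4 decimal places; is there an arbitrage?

Around BRL → HKD → EUR → MXN → BRL: 1 × 1.51009 ÷ 8.89044 ÷ 0.0424696 × 0.250033 = 0.999997
Product ≈ 1 (deviation 0.000%, within rounding noise).

1.0000 (no arbitrage)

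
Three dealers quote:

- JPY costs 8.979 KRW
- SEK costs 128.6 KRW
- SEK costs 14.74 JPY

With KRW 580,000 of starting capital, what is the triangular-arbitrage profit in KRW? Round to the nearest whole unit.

Profitable loop is KRW → SEK → JPY → KRW:
KRW 580,000 ÷ 128.6 = SEK 4,510.11
SEK 4,510.11 × 14.74 = JPY 66,479
JPY 66,479 × 8.979 = KRW 596,915
Profit = KRW 596,915 − KRW 580,000

Profit: KRW 16,915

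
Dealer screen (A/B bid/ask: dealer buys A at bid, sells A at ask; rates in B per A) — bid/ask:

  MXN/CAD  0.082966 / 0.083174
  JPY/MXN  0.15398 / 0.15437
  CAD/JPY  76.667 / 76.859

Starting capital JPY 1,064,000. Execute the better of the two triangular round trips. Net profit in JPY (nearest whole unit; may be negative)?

Best loop JPY → CAD → MXN → JPY:
JPY 1,064,000 ÷ 76.859 (buy CAD at ask) = CAD 13,843.53
CAD 13,843.53 ÷ 0.083174 (buy MXN at ask) = MXN 166,440.61
MXN 166,440.61 ÷ 0.15437 (buy JPY at ask) = JPY 1,078,193

Net profit: JPY 14,193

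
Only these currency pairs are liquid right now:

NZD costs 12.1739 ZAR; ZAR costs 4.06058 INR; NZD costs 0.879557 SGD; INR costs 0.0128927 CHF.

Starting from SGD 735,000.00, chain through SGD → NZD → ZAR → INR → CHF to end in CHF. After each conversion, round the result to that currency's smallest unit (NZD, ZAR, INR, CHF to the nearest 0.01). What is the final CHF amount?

SGD 735,000.00 ÷ 0.879557 = NZD 835,647.95
NZD 835,647.95 × 12.1739 = ZAR 10,173,094.58
ZAR 10,173,094.58 × 4.06058 = INR 41,308,664.39
INR 41,308,664.39 × 0.0128927 = CHF 532,580.22

CHF 532,580.22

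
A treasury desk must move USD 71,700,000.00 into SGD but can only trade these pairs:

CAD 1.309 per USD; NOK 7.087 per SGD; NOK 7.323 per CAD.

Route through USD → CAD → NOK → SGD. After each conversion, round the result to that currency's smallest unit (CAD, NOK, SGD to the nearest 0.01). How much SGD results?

USD 71,700,000.00 × 1.309 = CAD 93,855,300.00
CAD 93,855,300.00 × 7.323 = NOK 687,302,361.90
NOK 687,302,361.90 ÷ 7.087 = SGD 96,980,719.90

SGD 96,980,719.90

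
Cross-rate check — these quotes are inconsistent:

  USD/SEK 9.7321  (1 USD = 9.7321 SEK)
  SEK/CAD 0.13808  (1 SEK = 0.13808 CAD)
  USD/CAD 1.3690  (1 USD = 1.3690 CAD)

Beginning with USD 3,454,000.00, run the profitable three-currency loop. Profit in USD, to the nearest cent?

Profit: USD 64,750.23

Profitable loop is USD → CAD → SEK → USD:
USD 3,454,000.00 × 1.3690 = CAD 4,728,526.00
CAD 4,728,526.00 ÷ 0.13808 = SEK 34,244,829.08
SEK 34,244,829.08 ÷ 9.7321 = USD 3,518,750.23
Profit = USD 3,518,750.23 − USD 3,454,000.00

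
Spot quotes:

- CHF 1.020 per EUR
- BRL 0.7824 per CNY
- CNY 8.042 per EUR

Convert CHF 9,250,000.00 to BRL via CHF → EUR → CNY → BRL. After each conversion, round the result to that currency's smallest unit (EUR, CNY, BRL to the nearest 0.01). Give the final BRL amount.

CHF 9,250,000.00 ÷ 1.020 = EUR 9,068,627.45
EUR 9,068,627.45 × 8.042 = CNY 72,929,901.95
CNY 72,929,901.95 × 0.7824 = BRL 57,060,355.29

BRL 57,060,355.29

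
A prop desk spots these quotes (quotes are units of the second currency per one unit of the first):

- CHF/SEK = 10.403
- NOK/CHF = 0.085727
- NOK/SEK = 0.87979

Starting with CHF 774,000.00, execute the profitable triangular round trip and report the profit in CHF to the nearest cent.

Profitable loop is CHF → SEK → NOK → CHF:
CHF 774,000.00 × 10.403 = SEK 8,051,922.00
SEK 8,051,922.00 ÷ 0.87979 = NOK 9,152,095.39
NOK 9,152,095.39 × 0.085727 = CHF 784,581.68
Profit = CHF 784,581.68 − CHF 774,000.00

Profit: CHF 10,581.68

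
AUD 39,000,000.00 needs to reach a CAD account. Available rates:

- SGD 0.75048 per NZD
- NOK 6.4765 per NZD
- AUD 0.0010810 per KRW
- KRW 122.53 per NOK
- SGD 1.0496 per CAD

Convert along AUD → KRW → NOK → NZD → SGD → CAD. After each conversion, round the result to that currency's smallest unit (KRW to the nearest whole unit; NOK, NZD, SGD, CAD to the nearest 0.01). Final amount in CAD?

CAD 32,506,589.78

AUD 39,000,000.00 ÷ 0.0010810 = KRW 36,077,705,828
KRW 36,077,705,828 ÷ 122.53 = NOK 294,439,776.61
NOK 294,439,776.61 ÷ 6.4765 = NZD 45,462,792.65
NZD 45,462,792.65 × 0.75048 = SGD 34,118,916.63
SGD 34,118,916.63 ÷ 1.0496 = CAD 32,506,589.78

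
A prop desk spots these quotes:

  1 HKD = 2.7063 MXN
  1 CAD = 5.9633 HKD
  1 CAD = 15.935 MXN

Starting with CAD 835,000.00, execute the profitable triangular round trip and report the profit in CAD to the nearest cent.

Profit: CAD 10,662.37

Profitable loop is CAD → HKD → MXN → CAD:
CAD 835,000.00 × 5.9633 = HKD 4,979,355.50
HKD 4,979,355.50 × 2.7063 = MXN 13,475,629.79
MXN 13,475,629.79 ÷ 15.935 = CAD 845,662.37
Profit = CAD 845,662.37 − CAD 835,000.00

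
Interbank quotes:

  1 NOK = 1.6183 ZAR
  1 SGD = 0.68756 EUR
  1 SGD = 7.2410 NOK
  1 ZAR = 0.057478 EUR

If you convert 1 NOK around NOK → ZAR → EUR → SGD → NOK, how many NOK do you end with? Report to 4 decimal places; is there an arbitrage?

0.9796 (arbitrage exists)

Around NOK → ZAR → EUR → SGD → NOK: 1 × 1.6183 × 0.057478 ÷ 0.68756 × 7.2410 = 0.979600
Product < 1; profitable direction is NOK → SGD → EUR → ZAR → NOK.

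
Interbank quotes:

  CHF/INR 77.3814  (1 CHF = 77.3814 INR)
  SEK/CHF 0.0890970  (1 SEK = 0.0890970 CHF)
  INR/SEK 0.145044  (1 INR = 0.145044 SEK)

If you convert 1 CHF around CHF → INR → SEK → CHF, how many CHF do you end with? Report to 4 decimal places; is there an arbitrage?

1.0000 (no arbitrage)

Around CHF → INR → SEK → CHF: 1 × 77.3814 × 0.145044 × 0.0890970 = 0.999999
Product ≈ 1 (deviation 0.000%, within rounding noise).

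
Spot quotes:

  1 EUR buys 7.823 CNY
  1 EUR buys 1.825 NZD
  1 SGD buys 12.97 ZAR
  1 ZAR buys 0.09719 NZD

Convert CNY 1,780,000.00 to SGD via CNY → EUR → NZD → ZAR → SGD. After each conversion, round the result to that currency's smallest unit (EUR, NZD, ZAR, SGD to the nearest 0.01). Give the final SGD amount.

SGD 329,418.49

CNY 1,780,000.00 ÷ 7.823 = EUR 227,534.19
EUR 227,534.19 × 1.825 = NZD 415,249.90
NZD 415,249.90 ÷ 0.09719 = ZAR 4,272,557.88
ZAR 4,272,557.88 ÷ 12.97 = SGD 329,418.49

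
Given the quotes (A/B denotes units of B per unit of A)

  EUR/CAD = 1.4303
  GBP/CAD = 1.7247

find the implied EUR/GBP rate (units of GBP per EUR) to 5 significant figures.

1 EUR × 1.4303 = 1.4303 CAD
1.4303 CAD ÷ 1.7247 = 0.829304 GBP

EUR/GBP = 0.82930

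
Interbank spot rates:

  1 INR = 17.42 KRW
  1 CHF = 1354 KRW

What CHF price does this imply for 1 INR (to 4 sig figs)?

1 INR × 17.42 = 17.42 KRW
17.42 KRW ÷ 1354 = 0.0128656 CHF

INR/CHF = 0.01287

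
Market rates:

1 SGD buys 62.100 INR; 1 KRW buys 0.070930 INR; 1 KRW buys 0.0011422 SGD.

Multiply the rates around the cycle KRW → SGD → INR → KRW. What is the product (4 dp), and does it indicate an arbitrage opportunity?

1.0000 (no arbitrage)

Around KRW → SGD → INR → KRW: 1 × 0.0011422 × 62.100 ÷ 0.070930 = 1.000009
Product ≈ 1 (deviation 0.001%, within rounding noise).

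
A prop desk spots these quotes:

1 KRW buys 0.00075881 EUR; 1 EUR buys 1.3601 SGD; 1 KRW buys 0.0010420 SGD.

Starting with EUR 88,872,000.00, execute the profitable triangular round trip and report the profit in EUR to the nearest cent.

Profitable loop is EUR → KRW → SGD → EUR:
EUR 88,872,000.00 ÷ 0.00075881 = KRW 117,120,227,725
KRW 117,120,227,725 × 0.0010420 = SGD 122,039,277.29
SGD 122,039,277.29 ÷ 1.3601 = EUR 89,728,165.05
Profit = EUR 89,728,165.05 − EUR 88,872,000.00

Profit: EUR 856,165.05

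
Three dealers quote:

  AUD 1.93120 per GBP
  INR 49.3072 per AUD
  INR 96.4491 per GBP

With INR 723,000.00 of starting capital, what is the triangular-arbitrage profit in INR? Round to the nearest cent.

Profitable loop is INR → AUD → GBP → INR:
INR 723,000.00 ÷ 49.3072 = AUD 14,663.17
AUD 14,663.17 ÷ 1.93120 = GBP 7,592.78
GBP 7,592.78 × 96.4491 = INR 732,316.61
Profit = INR 732,316.61 − INR 723,000.00

Profit: INR 9,316.61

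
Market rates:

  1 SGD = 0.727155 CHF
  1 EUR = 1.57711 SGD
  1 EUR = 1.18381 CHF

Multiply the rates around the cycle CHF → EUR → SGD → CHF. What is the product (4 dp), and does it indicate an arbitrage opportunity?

0.9687 (arbitrage exists)

Around CHF → EUR → SGD → CHF: 1 ÷ 1.18381 × 1.57711 × 0.727155 = 0.968739
Product < 1; profitable direction is CHF → SGD → EUR → CHF.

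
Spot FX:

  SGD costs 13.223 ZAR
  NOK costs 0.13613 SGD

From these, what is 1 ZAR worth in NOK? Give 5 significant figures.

ZAR/NOK = 0.55554

1 ZAR ÷ 13.223 = 0.0756258 SGD
0.0756258 SGD ÷ 0.13613 = 0.555541 NOK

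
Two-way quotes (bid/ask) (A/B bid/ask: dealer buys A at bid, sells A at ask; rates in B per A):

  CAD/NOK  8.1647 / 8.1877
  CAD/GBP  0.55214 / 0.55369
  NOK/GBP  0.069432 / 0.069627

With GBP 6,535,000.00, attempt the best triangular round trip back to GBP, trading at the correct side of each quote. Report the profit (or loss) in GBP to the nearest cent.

Best loop GBP → CAD → NOK → GBP:
GBP 6,535,000.00 ÷ 0.55369 (buy CAD at ask) = CAD 11,802,633.24
CAD 11,802,633.24 × 8.1647 (sell CAD at bid) = NOK 96,364,959.63
NOK 96,364,959.63 × 0.069432 (sell NOK at bid) = GBP 6,690,811.88

Net profit: GBP 155,811.88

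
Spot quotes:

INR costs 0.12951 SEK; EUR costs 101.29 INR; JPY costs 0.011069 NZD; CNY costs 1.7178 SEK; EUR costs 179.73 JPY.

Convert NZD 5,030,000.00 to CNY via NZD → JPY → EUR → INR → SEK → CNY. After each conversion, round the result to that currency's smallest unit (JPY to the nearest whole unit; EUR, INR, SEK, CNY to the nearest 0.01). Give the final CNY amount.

CNY 19,307,955.92

NZD 5,030,000.00 ÷ 0.011069 = JPY 454,422,260
JPY 454,422,260 ÷ 179.73 = EUR 2,528,360.65
EUR 2,528,360.65 × 101.29 = INR 256,097,650.24
INR 256,097,650.24 × 0.12951 = SEK 33,167,206.68
SEK 33,167,206.68 ÷ 1.7178 = CNY 19,307,955.92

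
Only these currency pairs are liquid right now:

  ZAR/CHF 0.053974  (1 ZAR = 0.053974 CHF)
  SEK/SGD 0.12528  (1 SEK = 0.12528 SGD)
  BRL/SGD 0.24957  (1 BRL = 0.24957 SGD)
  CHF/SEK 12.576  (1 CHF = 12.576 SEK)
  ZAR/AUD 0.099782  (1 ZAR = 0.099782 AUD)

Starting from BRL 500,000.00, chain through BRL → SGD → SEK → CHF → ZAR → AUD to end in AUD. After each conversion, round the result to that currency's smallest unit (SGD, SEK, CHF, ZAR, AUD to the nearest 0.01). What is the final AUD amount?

BRL 500,000.00 × 0.24957 = SGD 124,785.00
SGD 124,785.00 ÷ 0.12528 = SEK 996,048.85
SEK 996,048.85 ÷ 12.576 = CHF 79,202.36
CHF 79,202.36 ÷ 0.053974 = ZAR 1,467,416.90
ZAR 1,467,416.90 × 0.099782 = AUD 146,421.79

AUD 146,421.79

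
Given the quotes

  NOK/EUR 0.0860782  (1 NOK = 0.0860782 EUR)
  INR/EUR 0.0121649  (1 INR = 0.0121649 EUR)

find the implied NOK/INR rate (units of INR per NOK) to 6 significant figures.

1 NOK × 0.0860782 = 0.0860782 EUR
0.0860782 EUR ÷ 0.0121649 = 7.07595 INR

NOK/INR = 7.07595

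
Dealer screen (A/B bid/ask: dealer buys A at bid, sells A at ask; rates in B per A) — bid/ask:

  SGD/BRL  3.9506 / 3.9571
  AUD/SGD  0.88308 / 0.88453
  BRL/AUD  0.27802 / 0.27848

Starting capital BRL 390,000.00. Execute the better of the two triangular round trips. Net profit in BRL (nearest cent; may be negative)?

Best loop BRL → SGD → AUD → BRL:
BRL 390,000.00 ÷ 3.9571 (buy SGD at ask) = SGD 98,557.02
SGD 98,557.02 ÷ 0.88453 (buy AUD at ask) = AUD 111,423.04
AUD 111,423.04 ÷ 0.27848 (buy BRL at ask) = BRL 400,111.47

Net profit: BRL 10,111.47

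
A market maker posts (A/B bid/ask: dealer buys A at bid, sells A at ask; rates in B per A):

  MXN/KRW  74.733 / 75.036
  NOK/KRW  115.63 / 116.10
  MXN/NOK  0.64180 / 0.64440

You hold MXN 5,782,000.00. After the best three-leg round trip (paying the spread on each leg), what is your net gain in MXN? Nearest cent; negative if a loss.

Best loop MXN → KRW → NOK → MXN:
MXN 5,782,000.00 × 74.733 (sell MXN at bid) = KRW 432,106,206
KRW 432,106,206 ÷ 116.10 (buy NOK at ask) = NOK 3,721,845.01
NOK 3,721,845.01 ÷ 0.64440 (buy MXN at ask) = MXN 5,775,675.07

Net result: MXN -6,324.93 (no profitable arbitrage after spreads)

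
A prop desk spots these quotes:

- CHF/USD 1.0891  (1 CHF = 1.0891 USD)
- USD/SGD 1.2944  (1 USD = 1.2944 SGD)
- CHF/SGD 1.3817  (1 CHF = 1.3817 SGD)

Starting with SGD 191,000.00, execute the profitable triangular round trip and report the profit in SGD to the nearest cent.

Profitable loop is SGD → CHF → USD → SGD:
SGD 191,000.00 ÷ 1.3817 = CHF 138,235.51
CHF 138,235.51 × 1.0891 = USD 150,552.29
USD 150,552.29 × 1.2944 = SGD 194,874.89
Profit = SGD 194,874.89 − SGD 191,000.00

Profit: SGD 3,874.89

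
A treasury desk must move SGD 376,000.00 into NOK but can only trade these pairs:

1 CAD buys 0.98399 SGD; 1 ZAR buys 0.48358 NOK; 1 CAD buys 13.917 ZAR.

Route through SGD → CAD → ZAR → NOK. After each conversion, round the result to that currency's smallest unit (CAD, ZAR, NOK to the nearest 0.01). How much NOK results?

SGD 376,000.00 ÷ 0.98399 = CAD 382,117.70
CAD 382,117.70 × 13.917 = ZAR 5,317,932.03
ZAR 5,317,932.03 × 0.48358 = NOK 2,571,645.57

NOK 2,571,645.57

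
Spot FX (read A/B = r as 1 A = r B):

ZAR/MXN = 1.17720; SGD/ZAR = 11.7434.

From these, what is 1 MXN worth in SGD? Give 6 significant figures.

1 MXN ÷ 1.17720 = 0.849473 ZAR
0.849473 ZAR ÷ 11.7434 = 0.0723362 SGD

MXN/SGD = 0.0723362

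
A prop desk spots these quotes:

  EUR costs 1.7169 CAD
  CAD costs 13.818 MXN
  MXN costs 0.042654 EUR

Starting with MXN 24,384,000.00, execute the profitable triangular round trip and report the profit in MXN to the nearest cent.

Profitable loop is MXN → EUR → CAD → MXN:
MXN 24,384,000.00 × 0.042654 = EUR 1,040,075.14
EUR 1,040,075.14 × 1.7169 = CAD 1,785,705.00
CAD 1,785,705.00 × 13.818 = MXN 24,674,871.70
Profit = MXN 24,674,871.70 − MXN 24,384,000.00

Profit: MXN 290,871.70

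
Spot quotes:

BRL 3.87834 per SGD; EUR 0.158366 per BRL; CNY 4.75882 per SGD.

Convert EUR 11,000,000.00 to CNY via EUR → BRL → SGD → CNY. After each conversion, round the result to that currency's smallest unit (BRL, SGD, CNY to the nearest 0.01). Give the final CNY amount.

EUR 11,000,000.00 ÷ 0.158366 = BRL 69,459,353.65
BRL 69,459,353.65 ÷ 3.87834 = SGD 17,909,557.61
SGD 17,909,557.61 × 4.75882 = CNY 85,228,360.95

CNY 85,228,360.95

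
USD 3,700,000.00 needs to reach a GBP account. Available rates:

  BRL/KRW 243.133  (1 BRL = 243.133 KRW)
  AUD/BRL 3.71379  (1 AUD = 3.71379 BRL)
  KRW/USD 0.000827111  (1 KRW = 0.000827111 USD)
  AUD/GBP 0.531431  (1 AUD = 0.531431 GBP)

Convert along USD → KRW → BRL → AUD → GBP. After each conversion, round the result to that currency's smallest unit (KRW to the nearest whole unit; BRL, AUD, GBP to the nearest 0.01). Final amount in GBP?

GBP 2,632,834.50

USD 3,700,000.00 ÷ 0.000827111 = KRW 4,473,401,998
KRW 4,473,401,998 ÷ 243.133 = BRL 18,398,991.49
BRL 18,398,991.49 ÷ 3.71379 = AUD 4,954,235.83
AUD 4,954,235.83 × 0.531431 = GBP 2,632,834.50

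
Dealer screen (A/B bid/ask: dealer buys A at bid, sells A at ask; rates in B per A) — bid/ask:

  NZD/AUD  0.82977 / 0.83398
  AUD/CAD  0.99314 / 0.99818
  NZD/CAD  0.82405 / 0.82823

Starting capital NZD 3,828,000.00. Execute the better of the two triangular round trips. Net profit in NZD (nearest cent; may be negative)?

Net result: NZD -19,191.17 (no profitable arbitrage after spreads)

Best loop NZD → AUD → CAD → NZD:
NZD 3,828,000.00 × 0.82977 (sell NZD at bid) = AUD 3,176,359.56
AUD 3,176,359.56 × 0.99314 (sell AUD at bid) = CAD 3,154,569.73
CAD 3,154,569.73 ÷ 0.82823 (buy NZD at ask) = NZD 3,808,808.83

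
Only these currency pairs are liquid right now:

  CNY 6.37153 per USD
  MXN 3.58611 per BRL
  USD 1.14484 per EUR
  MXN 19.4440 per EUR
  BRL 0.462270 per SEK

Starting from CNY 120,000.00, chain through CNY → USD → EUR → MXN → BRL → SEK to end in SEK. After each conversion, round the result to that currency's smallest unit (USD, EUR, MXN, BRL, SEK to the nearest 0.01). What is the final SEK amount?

CNY 120,000.00 ÷ 6.37153 = USD 18,833.78
USD 18,833.78 ÷ 1.14484 = EUR 16,451.01
EUR 16,451.01 × 19.4440 = MXN 319,873.44
MXN 319,873.44 ÷ 3.58611 = BRL 89,197.89
BRL 89,197.89 ÷ 0.462270 = SEK 192,956.26

SEK 192,956.26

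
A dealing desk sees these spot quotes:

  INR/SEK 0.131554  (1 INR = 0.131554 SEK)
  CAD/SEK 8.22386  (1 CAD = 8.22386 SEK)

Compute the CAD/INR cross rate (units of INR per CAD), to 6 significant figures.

1 CAD × 8.22386 = 8.22386 SEK
8.22386 SEK ÷ 0.131554 = 62.5132 INR

CAD/INR = 62.5132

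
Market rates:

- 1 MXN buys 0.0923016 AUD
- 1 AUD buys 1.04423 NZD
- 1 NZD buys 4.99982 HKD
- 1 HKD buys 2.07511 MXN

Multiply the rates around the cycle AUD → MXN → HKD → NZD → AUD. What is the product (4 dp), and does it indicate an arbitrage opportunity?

Around AUD → MXN → HKD → NZD → AUD: 1 ÷ 0.0923016 ÷ 2.07511 ÷ 4.99982 ÷ 1.04423 = 0.999998
Product ≈ 1 (deviation 0.000%, within rounding noise).

1.0000 (no arbitrage)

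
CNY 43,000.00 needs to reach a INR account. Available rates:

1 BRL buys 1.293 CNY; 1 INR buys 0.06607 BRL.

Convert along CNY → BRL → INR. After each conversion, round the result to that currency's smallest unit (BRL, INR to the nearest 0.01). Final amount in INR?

INR 503,344.79

CNY 43,000.00 ÷ 1.293 = BRL 33,255.99
BRL 33,255.99 ÷ 0.06607 = INR 503,344.79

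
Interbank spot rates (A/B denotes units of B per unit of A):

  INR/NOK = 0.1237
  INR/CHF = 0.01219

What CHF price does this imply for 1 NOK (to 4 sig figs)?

1 NOK ÷ 0.1237 = 8.08407 INR
8.08407 INR × 0.01219 = 0.0985449 CHF

NOK/CHF = 0.09854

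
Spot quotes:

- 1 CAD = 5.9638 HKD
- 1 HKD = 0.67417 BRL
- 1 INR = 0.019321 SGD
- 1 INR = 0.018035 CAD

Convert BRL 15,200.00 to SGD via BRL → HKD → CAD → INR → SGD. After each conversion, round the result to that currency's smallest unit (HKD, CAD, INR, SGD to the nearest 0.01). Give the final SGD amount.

BRL 15,200.00 ÷ 0.67417 = HKD 22,546.24
HKD 22,546.24 ÷ 5.9638 = CAD 3,780.52
CAD 3,780.52 ÷ 0.018035 = INR 209,621.29
INR 209,621.29 × 0.019321 = SGD 4,050.09

SGD 4,050.09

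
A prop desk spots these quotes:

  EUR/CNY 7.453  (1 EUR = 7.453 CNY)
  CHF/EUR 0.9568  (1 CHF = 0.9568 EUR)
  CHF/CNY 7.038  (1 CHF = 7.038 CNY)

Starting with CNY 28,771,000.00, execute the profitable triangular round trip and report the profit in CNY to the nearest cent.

Profitable loop is CNY → CHF → EUR → CNY:
CNY 28,771,000.00 ÷ 7.038 = CHF 4,087,951.12
CHF 4,087,951.12 × 0.9568 = EUR 3,911,351.63
EUR 3,911,351.63 × 7.453 = CNY 29,151,303.73
Profit = CNY 29,151,303.73 − CNY 28,771,000.00

Profit: CNY 380,303.73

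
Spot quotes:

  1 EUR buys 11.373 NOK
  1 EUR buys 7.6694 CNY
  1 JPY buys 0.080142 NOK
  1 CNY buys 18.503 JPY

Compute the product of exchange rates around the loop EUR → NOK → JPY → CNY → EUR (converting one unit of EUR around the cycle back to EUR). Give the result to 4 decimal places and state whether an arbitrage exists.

Around EUR → NOK → JPY → CNY → EUR: 1 × 11.373 ÷ 0.080142 ÷ 18.503 ÷ 7.6694 = 1.000026
Product ≈ 1 (deviation 0.003%, within rounding noise).

1.0000 (no arbitrage)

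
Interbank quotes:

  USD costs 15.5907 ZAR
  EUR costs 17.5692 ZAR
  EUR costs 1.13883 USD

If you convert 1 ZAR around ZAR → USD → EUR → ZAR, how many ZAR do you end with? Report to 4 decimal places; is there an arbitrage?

0.9895 (arbitrage exists)

Around ZAR → USD → EUR → ZAR: 1 ÷ 15.5907 ÷ 1.13883 × 17.5692 = 0.989527
Product < 1; profitable direction is ZAR → EUR → USD → ZAR.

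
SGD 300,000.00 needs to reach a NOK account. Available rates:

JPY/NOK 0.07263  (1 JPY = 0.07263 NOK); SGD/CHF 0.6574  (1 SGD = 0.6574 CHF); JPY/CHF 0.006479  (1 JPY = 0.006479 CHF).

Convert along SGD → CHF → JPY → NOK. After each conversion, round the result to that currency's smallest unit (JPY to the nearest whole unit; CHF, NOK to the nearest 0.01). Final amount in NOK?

SGD 300,000.00 × 0.6574 = CHF 197,220.00
CHF 197,220.00 ÷ 0.006479 = JPY 30,439,883
JPY 30,439,883 × 0.07263 = NOK 2,210,848.70

NOK 2,210,848.70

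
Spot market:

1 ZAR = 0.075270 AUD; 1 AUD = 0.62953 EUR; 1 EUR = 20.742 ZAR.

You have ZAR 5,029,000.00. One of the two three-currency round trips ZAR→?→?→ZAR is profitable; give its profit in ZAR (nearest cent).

Profitable loop is ZAR → EUR → AUD → ZAR:
ZAR 5,029,000.00 ÷ 20.742 = EUR 242,454.92
EUR 242,454.92 ÷ 0.62953 = AUD 385,136.41
AUD 385,136.41 ÷ 0.075270 = ZAR 5,116,731.86
Profit = ZAR 5,116,731.86 − ZAR 5,029,000.00

Profit: ZAR 87,731.86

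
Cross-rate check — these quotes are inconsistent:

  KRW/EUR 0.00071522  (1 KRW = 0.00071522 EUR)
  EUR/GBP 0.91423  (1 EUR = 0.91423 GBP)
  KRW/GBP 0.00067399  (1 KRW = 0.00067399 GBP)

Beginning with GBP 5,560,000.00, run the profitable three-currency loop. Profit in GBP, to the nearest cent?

Profit: GBP 171,035.86

Profitable loop is GBP → EUR → KRW → GBP:
GBP 5,560,000.00 ÷ 0.91423 = EUR 6,081,620.60
EUR 6,081,620.60 ÷ 0.00071522 = KRW 8,503,146,722
KRW 8,503,146,722 × 0.00067399 = GBP 5,731,035.86
Profit = GBP 5,731,035.86 − GBP 5,560,000.00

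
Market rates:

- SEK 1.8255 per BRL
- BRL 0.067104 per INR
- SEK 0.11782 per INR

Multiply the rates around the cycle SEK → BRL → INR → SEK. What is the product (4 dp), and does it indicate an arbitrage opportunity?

0.9618 (arbitrage exists)

Around SEK → BRL → INR → SEK: 1 ÷ 1.8255 ÷ 0.067104 × 0.11782 = 0.961809
Product < 1; profitable direction is SEK → INR → BRL → SEK.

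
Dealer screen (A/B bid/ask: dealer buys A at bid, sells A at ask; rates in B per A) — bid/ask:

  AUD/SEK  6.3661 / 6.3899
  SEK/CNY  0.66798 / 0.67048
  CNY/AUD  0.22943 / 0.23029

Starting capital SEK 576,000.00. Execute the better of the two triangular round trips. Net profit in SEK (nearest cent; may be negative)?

Net profit: SEK 7,804.60

Best loop SEK → AUD → CNY → SEK:
SEK 576,000.00 ÷ 6.3899 (buy AUD at ask) = AUD 90,142.26
AUD 90,142.26 ÷ 0.23029 (buy CNY at ask) = CNY 391,429.31
CNY 391,429.31 ÷ 0.67048 (buy SEK at ask) = SEK 583,804.60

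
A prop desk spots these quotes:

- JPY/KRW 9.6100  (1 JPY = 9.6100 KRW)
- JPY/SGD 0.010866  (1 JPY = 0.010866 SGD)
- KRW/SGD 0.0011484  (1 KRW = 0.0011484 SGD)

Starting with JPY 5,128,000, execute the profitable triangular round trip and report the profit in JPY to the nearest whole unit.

Profitable loop is JPY → KRW → SGD → JPY:
JPY 5,128,000 × 9.6100 = KRW 49,280,080
KRW 49,280,080 × 0.0011484 = SGD 56,593.24
SGD 56,593.24 ÷ 0.010866 = JPY 5,208,287
Profit = JPY 5,208,287 − JPY 5,128,000

Profit: JPY 80,287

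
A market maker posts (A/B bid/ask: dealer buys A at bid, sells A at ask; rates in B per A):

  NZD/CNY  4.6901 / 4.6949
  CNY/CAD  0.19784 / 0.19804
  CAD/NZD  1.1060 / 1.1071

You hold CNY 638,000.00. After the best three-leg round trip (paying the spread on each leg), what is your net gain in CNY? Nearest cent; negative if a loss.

Best loop CNY → CAD → NZD → CNY:
CNY 638,000.00 × 0.19784 (sell CNY at bid) = CAD 126,221.92
CAD 126,221.92 × 1.1060 (sell CAD at bid) = NZD 139,601.44
NZD 139,601.44 × 4.6901 (sell NZD at bid) = CNY 654,744.73

Net profit: CNY 16,744.73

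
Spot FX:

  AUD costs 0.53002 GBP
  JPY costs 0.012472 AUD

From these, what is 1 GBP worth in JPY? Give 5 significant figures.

1 GBP ÷ 0.53002 = 1.88672 AUD
1.88672 AUD ÷ 0.012472 = 151.277 JPY

GBP/JPY = 151.28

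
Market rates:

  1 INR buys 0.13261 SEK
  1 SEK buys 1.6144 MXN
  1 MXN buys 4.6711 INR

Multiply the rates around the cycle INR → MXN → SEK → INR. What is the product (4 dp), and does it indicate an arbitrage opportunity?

1.0000 (no arbitrage)

Around INR → MXN → SEK → INR: 1 ÷ 4.6711 ÷ 1.6144 ÷ 0.13261 = 0.999985
Product ≈ 1 (deviation 0.002%, within rounding noise).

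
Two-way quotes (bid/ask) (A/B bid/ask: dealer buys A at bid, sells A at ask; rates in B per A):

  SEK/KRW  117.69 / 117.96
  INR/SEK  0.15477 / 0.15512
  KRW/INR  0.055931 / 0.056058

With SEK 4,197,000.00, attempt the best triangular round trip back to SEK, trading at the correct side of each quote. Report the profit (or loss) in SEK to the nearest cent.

Net profit: SEK 78,805.08

Best loop SEK → KRW → INR → SEK:
SEK 4,197,000.00 × 117.69 (sell SEK at bid) = KRW 493,944,930
KRW 493,944,930 × 0.055931 (sell KRW at bid) = INR 27,626,833.88
INR 27,626,833.88 × 0.15477 (sell INR at bid) = SEK 4,275,805.08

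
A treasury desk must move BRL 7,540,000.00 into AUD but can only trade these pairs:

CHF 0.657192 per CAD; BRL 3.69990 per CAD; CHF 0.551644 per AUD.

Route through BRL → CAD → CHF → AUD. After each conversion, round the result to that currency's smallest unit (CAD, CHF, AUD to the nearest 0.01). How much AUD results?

BRL 7,540,000.00 ÷ 3.69990 = CAD 2,037,892.92
CAD 2,037,892.92 × 0.657192 = CHF 1,339,286.92
CHF 1,339,286.92 ÷ 0.551644 = AUD 2,427,810.18

AUD 2,427,810.18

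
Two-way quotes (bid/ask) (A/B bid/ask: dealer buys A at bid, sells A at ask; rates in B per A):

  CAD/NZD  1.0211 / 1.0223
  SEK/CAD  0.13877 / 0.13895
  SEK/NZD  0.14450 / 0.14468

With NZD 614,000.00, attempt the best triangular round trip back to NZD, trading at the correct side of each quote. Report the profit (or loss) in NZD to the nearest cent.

Best loop NZD → CAD → SEK → NZD:
NZD 614,000.00 ÷ 1.0223 (buy CAD at ask) = CAD 600,606.48
CAD 600,606.48 ÷ 0.13895 (buy SEK at ask) = SEK 4,322,464.74
SEK 4,322,464.74 × 0.14450 (sell SEK at bid) = NZD 624,596.15

Net profit: NZD 10,596.15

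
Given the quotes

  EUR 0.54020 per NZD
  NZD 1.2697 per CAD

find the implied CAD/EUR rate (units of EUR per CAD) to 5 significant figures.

1 CAD × 1.2697 = 1.2697 NZD
1.2697 NZD × 0.54020 = 0.685892 EUR

CAD/EUR = 0.68589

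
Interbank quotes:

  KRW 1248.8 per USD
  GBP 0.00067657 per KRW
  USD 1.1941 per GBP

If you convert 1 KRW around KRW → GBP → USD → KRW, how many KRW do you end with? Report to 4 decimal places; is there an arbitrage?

Around KRW → GBP → USD → KRW: 1 × 0.00067657 × 1.1941 × 1248.8 = 1.008896
Product > 1; profitable direction is KRW → GBP → USD → KRW.

1.0089 (arbitrage exists)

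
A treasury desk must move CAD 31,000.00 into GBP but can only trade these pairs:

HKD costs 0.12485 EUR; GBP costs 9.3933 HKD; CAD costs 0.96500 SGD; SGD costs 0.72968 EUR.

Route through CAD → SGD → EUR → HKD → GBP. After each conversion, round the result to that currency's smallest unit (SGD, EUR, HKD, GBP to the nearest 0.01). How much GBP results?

CAD 31,000.00 × 0.96500 = SGD 29,915.00
SGD 29,915.00 × 0.72968 = EUR 21,828.38
EUR 21,828.38 ÷ 0.12485 = HKD 174,836.84
HKD 174,836.84 ÷ 9.3933 = GBP 18,612.93

GBP 18,612.93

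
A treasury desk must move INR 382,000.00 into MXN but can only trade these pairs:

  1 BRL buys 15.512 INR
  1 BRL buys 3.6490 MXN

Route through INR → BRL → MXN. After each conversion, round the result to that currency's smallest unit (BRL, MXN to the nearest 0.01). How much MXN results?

INR 382,000.00 ÷ 15.512 = BRL 24,626.10
BRL 24,626.10 × 3.6490 = MXN 89,860.64

MXN 89,860.64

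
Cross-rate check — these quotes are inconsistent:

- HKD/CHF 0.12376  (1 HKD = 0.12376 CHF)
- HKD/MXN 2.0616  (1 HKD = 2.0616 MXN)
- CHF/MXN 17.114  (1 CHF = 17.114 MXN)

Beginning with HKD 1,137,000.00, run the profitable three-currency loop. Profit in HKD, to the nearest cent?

Profitable loop is HKD → CHF → MXN → HKD:
HKD 1,137,000.00 × 0.12376 = CHF 140,715.12
CHF 140,715.12 × 17.114 = MXN 2,408,198.56
MXN 2,408,198.56 ÷ 2.0616 = HKD 1,168,121.15
Profit = HKD 1,168,121.15 − HKD 1,137,000.00

Profit: HKD 31,121.15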